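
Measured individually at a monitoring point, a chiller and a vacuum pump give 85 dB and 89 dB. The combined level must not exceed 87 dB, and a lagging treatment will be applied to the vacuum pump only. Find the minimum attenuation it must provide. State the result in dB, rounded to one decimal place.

The untreated sources together contribute 10^(85/10) = 3.162e+08, i.e. 85.00 dB.
The limit corresponds to 10^(87/10) = 5.012e+08; subtracting the fixed part leaves 1.850e+08 for the vacuum pump, i.e. 82.67 dB.
Required insertion loss = 89 − 82.67 = 6.33 dB.

6.3 dB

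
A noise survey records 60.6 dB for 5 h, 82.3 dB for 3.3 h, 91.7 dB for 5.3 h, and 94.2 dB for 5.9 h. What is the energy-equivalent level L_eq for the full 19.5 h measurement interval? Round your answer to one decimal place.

L_eq = 10·log₁₀[(1/T)·Σ tᵢ·10^(Lᵢ/10)] with T = 19.5 h.
Σ tᵢ·10^(Lᵢ/10) = 5·10^(60.6/10) + 3.3·10^(82.3/10) + 5.3·10^(91.7/10) + 5.9·10^(94.2/10) = 2.392e+10.
L_eq = 10·log₁₀(2.392e+10/19.5) = 90.89 dB.

90.9 dB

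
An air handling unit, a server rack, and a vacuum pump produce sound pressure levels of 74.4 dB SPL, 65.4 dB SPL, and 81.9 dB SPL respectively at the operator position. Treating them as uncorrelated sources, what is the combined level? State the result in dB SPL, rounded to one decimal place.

82.7 dB SPL

For uncorrelated sources the intensities add, so convert each level to linear form, sum, and take 10·log₁₀ of the total.
Σ 10^(L/10) = 10^(74.4/10) + 10^(65.4/10) + 10^(81.9/10) = 1.859e+08.
L_total = 10·log₁₀(1.859e+08) = 82.69 dB SPL.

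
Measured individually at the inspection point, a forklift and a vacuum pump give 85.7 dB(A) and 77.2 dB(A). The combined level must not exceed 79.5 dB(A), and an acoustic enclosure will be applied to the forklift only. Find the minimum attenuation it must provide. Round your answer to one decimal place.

Fixed contribution from the other source: Σ 10^(L/10) = 10^(77.2/10) = 5.248e+07 (77.20 dB(A)).
The limit corresponds to 10^(79.5/10) = 8.913e+07; subtracting the fixed part leaves 3.664e+07 for the forklift, i.e. 75.64 dB(A).
So the forklift must be reduced from 85.7 to 75.64 dB(A): IL = 10.06 dB.

10.1 dB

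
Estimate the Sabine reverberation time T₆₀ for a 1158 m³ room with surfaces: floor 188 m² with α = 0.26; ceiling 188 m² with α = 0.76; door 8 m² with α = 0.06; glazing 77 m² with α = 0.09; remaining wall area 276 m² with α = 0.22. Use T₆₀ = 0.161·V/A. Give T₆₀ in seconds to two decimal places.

A = Σ Sᵢαᵢ = 188·0.26 + 188·0.76 + 8·0.06 + 77·0.09 + 276·0.22 = 259.89 m².
T₆₀ = 0.161 × 1158 / 259.89 = 0.717 s.

0.72 s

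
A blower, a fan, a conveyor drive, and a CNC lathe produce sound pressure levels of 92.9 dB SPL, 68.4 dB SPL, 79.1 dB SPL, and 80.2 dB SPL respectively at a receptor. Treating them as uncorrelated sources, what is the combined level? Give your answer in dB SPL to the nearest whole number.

93 dB SPL

Incoherent sources combine by intensity addition: L_total = 10·log₁₀(Σ 10^(L_i/10)).
Σ 10^(L/10) = 10^(92.9/10) + 10^(68.4/10) + 10^(79.1/10) + 10^(80.2/10) = 2.143e+09.
L_total = 10·log₁₀(2.143e+09) = 93.31 dB SPL.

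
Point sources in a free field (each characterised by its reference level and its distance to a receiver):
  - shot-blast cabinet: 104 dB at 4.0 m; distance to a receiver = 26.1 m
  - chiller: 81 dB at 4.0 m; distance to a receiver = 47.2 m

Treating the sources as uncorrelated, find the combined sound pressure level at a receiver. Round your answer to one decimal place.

First find each source's level at the receiver (point-source: −20·log₁₀(r/r_ref)), then combine on an intensity basis.
shot-blast cabinet: 104 − 20·log₁₀(26.1/4.0) = 104 − 16.29 = 87.71 dB.
chiller: 81 − 20·log₁₀(47.2/4.0) = 81 − 21.44 = 59.56 dB.
Σ 10^(L/10) = 5.909e+08 → L_total = 10·log₁₀(5.909e+08) = 87.72 dB.

87.7 dB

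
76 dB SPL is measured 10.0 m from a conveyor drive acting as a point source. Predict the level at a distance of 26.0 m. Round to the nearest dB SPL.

Point-source attenuation: ΔL = 20·log₁₀(r₂/r₁) = 20·log₁₀(26.0/10.0) = 8.299 dB.
L₂ = 76 − 20·log₁₀(26.0/10.0) = 76 − 8.299 = 67.70 dB SPL.

68 dB SPL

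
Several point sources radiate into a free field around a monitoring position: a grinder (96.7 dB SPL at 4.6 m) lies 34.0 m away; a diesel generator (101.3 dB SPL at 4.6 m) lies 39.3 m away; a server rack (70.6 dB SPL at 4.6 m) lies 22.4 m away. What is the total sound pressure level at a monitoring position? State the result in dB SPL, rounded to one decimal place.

84.3 dB SPL

First find each source's level at the receiver (point-source: −20·log₁₀(r/r_ref)), then combine on an intensity basis.
grinder: 96.7 − 20·log₁₀(34.0/4.6) = 96.7 − 17.37 = 79.33 dB SPL.
diesel generator: 101.3 − 20·log₁₀(39.3/4.6) = 101.3 − 18.63 = 82.67 dB SPL.
server rack: 70.6 − 20·log₁₀(22.4/4.6) = 70.6 − 13.75 = 56.85 dB SPL.
Σ 10^(L/10) = 2.709e+08 → L_total = 10·log₁₀(2.709e+08) = 84.33 dB SPL.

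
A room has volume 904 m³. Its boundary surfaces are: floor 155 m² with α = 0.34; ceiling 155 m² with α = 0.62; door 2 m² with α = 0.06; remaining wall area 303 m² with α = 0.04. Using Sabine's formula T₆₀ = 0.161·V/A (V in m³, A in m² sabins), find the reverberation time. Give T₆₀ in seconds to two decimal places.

Summing Sᵢαᵢ: 155·0.34 + 155·0.62 + 2·0.06 + 303·0.04 = 161.04 m².
T₆₀ = 0.161·V/A = 0.161·904/161.04 = 0.904 s.

0.90 s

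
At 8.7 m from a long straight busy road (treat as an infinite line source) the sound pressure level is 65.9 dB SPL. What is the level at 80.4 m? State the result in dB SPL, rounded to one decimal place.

56.2 dB SPL

Line-source attenuation: ΔL = 10·log₁₀(r₂/r₁) = 10·log₁₀(80.4/8.7) = 9.657 dB.
L₂ = 65.9 − 10·log₁₀(80.4/8.7) = 65.9 − 9.657 = 56.24 dB SPL.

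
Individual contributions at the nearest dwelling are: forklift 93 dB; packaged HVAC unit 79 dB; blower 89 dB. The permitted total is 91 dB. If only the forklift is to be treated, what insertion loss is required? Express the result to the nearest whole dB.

7 dB

The untreated sources together contribute 10^(79/10) + 10^(89/10) = 8.738e+08, i.e. 89.41 dB.
The limit corresponds to 10^(91/10) = 1.259e+09; subtracting the fixed part leaves 3.852e+08 for the forklift, i.e. 85.86 dB.
So the forklift must be reduced from 93 to 85.86 dB: IL = 7.14 dB.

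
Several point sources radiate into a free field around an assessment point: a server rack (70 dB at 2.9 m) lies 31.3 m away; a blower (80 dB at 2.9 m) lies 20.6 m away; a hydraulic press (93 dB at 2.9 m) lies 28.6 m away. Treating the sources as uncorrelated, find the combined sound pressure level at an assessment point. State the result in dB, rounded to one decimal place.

Apply inverse-square spreading to bring every level to the receiver, then sum 10^(L/10).
server rack: 70 − 20·log₁₀(31.3/2.9) = 70 − 20.66 = 49.34 dB.
blower: 80 − 20·log₁₀(20.6/2.9) = 80 − 17.03 = 62.97 dB.
hydraulic press: 93 − 20·log₁₀(28.6/2.9) = 93 − 19.88 = 73.12 dB.
Σ 10^(L/10) = 2.258e+07 → L_total = 10·log₁₀(2.258e+07) = 73.54 dB.

73.5 dB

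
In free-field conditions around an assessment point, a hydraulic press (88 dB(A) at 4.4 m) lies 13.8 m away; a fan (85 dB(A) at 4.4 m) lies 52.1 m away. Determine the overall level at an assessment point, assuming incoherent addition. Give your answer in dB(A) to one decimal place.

78.2 dB(A)

First find each source's level at the receiver (point-source: −20·log₁₀(r/r_ref)), then combine on an intensity basis.
hydraulic press: 88 − 20·log₁₀(13.8/4.4) = 88 − 9.93 = 78.07 dB(A).
fan: 85 − 20·log₁₀(52.1/4.4) = 85 − 21.47 = 63.53 dB(A).
Σ 10^(L/10) = 6.640e+07 → L_total = 10·log₁₀(6.640e+07) = 78.22 dB(A).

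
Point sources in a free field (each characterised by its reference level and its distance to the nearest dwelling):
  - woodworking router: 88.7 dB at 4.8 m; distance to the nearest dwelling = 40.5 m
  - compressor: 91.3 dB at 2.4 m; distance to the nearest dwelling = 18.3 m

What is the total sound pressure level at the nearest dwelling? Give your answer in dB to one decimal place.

75.3 dB

Apply inverse-square spreading to bring every level to the receiver, then sum 10^(L/10).
woodworking router: 88.7 − 20·log₁₀(40.5/4.8) = 88.7 − 18.52 = 70.18 dB.
compressor: 91.3 − 20·log₁₀(18.3/2.4) = 91.3 − 17.64 = 73.66 dB.
Σ 10^(L/10) = 3.361e+07 → L_total = 10·log₁₀(3.361e+07) = 75.27 dB.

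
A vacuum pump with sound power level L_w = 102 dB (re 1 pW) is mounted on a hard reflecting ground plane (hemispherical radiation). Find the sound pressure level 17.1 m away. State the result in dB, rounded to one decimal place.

69.4 dB

L_p = L_w − 10·log₁₀(2π·r²) with r = 17.1 m.
2π·r² = 1837 m², 10·log₁₀ of that is 32.642 dB.
L_p = 102 − 32.642 = 69.36 dB.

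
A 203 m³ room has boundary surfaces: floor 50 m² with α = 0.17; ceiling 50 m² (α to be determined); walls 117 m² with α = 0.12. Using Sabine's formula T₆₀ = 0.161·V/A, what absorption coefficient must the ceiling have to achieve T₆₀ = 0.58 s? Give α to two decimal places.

A = 0.161·V/T₆₀ = 0.161·203/0.58 = 56.35 m² sabins.
Absorption from the other surfaces = 50·0.17 + 117·0.12 = 22.54 m², so the ceiling must supply 33.81 m² over 50 m².
α = 33.81/50 = 0.676.

0.68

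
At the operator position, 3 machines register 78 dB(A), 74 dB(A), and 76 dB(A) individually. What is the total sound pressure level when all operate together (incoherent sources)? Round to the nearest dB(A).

Incoherent sources combine by intensity addition: L_total = 10·log₁₀(Σ 10^(L_i/10)).
Σ 10^(L/10) = 10^(78/10) + 10^(74/10) + 10^(76/10) = 1.280e+08.
L_total = 10·log₁₀(1.280e+08) = 81.07 dB(A).

81 dB(A)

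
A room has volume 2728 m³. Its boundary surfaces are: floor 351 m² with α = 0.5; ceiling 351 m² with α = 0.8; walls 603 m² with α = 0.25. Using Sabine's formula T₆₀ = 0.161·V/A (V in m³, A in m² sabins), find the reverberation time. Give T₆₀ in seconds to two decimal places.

Total absorption A = 351·0.5 + 351·0.8 + 603·0.25 = 607.05 m² sabins.
T₆₀ = 0.161 × 2728 / 607.05 = 0.724 s.

0.72 s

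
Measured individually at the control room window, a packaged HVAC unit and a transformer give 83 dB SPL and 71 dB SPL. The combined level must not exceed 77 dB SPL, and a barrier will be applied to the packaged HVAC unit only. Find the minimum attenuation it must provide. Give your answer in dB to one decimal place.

7.3 dB

The untreated sources together contribute 10^(71/10) = 1.259e+07, i.e. 71.00 dB SPL.
To meet 77 dB SPL overall, the treated packaged HVAC unit may contribute at most 10^(77/10) − 1.259e+07 = 3.753e+07, i.e. 75.74 dB SPL.
So the packaged HVAC unit must be reduced from 83 to 75.74 dB SPL: IL = 7.26 dB.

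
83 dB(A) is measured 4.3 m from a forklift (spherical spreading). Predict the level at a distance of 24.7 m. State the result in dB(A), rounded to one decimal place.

67.8 dB(A)

Spherical spreading from a point source gives a 20·log₁₀(r₂/r₁) drop.
L₂ = 83 − 20·log₁₀(24.7/4.3) = 83 − 15.185 = 67.82 dB(A).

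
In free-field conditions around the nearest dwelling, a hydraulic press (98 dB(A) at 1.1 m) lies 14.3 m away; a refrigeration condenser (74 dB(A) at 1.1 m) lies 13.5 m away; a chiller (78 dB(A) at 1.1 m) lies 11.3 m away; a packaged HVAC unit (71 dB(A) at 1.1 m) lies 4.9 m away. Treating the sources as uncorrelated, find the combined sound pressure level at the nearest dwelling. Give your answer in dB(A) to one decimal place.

75.9 dB(A)

First find each source's level at the receiver (point-source: −20·log₁₀(r/r_ref)), then combine on an intensity basis.
hydraulic press: 98 − 20·log₁₀(14.3/1.1) = 98 − 22.28 = 75.72 dB(A).
refrigeration condenser: 74 − 20·log₁₀(13.5/1.1) = 74 − 21.78 = 52.22 dB(A).
chiller: 78 − 20·log₁₀(11.3/1.1) = 78 − 20.23 = 57.77 dB(A).
packaged HVAC unit: 71 − 20·log₁₀(4.9/1.1) = 71 − 12.98 = 58.02 dB(A).
Σ 10^(L/10) = 3.873e+07 → L_total = 10·log₁₀(3.873e+07) = 75.88 dB(A).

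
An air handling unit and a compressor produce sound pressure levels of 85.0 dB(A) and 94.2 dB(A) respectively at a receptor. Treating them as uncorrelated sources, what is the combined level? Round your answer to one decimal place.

Incoherent sources combine by intensity addition: L_total = 10·log₁₀(Σ 10^(L_i/10)).
Σ 10^(L/10) = 10^(85.0/10) + 10^(94.2/10) = 2.946e+09.
L_total = 10·log₁₀(2.946e+09) = 94.69 dB(A).

94.7 dB(A)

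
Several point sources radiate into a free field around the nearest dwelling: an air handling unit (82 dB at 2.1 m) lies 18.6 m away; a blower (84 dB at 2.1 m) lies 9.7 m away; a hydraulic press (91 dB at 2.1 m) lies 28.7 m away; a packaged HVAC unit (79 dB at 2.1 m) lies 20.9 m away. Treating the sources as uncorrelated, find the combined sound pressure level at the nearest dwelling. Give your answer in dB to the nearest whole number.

First find each source's level at the receiver (point-source: −20·log₁₀(r/r_ref)), then combine on an intensity basis.
air handling unit: 82 − 20·log₁₀(18.6/2.1) = 82 − 18.95 = 63.05 dB.
blower: 84 − 20·log₁₀(9.7/2.1) = 84 − 13.29 = 70.71 dB.
hydraulic press: 91 − 20·log₁₀(28.7/2.1) = 91 − 22.71 = 68.29 dB.
packaged HVAC unit: 79 − 20·log₁₀(20.9/2.1) = 79 − 19.96 = 59.04 dB.
Σ 10^(L/10) = 2.134e+07 → L_total = 10·log₁₀(2.134e+07) = 73.29 dB.

73 dB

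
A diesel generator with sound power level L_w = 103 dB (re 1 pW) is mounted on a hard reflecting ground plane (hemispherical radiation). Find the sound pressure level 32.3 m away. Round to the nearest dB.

65 dB

The power spreads over a hemisphere of area 2π·r², so L_p = L_w − 10·log₁₀(2π·r²).
2π·r² = 6555 m², 10·log₁₀ of that is 38.166 dB.
L_p = 103 − 38.166 = 64.83 dB.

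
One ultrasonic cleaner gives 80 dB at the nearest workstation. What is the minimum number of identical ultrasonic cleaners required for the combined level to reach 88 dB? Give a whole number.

N identical sources give L₁ + 10·log₁₀ N, so require 10·log₁₀ N ≥ 88 − 80 = 8.0 dB.
N ≥ 10^(8.0/10) = 6.310, so N = 7.

7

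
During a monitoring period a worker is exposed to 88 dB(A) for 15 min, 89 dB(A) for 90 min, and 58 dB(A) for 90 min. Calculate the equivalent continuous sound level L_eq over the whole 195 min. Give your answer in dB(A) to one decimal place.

The energy average is taken in the linear domain: L_eq = 10·log₁₀[(Σ tᵢ·10^(Lᵢ/10))/T], T = 195 min.
Σ tᵢ·10^(Lᵢ/10) = 15·10^(88/10) + 90·10^(89/10) + 90·10^(58/10) = 8.101e+10.
L_eq = 10·log₁₀(8.101e+10/195) = 86.19 dB(A).

86.2 dB(A)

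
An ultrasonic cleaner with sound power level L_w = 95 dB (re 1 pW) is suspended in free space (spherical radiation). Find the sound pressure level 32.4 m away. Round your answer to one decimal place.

L_p = L_w − 10·log₁₀(4π·r²) with r = 32.4 m.
4π·r² = 1.319e+04 m², 10·log₁₀ of that is 41.203 dB.
L_p = 95 − 41.203 = 53.80 dB.

53.8 dB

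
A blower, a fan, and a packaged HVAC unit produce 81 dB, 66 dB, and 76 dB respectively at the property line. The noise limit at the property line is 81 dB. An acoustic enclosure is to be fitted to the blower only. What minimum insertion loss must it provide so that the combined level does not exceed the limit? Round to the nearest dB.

Fixed contribution from the other sources: Σ 10^(L/10) = 10^(66/10) + 10^(76/10) = 4.379e+07 (76.41 dB).
The limit corresponds to 10^(81/10) = 1.259e+08; subtracting the fixed part leaves 8.210e+07 for the blower, i.e. 79.14 dB.
Required insertion loss = 81 − 79.14 = 1.86 dB.

2 dB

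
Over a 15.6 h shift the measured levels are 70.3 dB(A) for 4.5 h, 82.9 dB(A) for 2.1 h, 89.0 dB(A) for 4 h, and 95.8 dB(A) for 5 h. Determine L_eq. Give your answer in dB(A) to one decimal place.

The energy average is taken in the linear domain: L_eq = 10·log₁₀[(Σ tᵢ·10^(Lᵢ/10))/T], T = 15.6 h.
Σ tᵢ·10^(Lᵢ/10) = 4.5·10^(70.3/10) + 2.1·10^(82.9/10) + 4·10^(89.0/10) + 5·10^(95.8/10) = 2.264e+10.
L_eq = 10·log₁₀(2.264e+10/15.6) = 91.62 dB(A).

91.6 dB(A)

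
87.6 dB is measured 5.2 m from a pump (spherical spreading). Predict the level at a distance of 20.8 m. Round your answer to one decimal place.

For a point source, L₂ = L₁ − 20·log₁₀(r₂/r₁).
L₂ = 87.6 − 20·log₁₀(20.8/5.2) = 87.6 − 12.041 = 75.56 dB.

75.6 dB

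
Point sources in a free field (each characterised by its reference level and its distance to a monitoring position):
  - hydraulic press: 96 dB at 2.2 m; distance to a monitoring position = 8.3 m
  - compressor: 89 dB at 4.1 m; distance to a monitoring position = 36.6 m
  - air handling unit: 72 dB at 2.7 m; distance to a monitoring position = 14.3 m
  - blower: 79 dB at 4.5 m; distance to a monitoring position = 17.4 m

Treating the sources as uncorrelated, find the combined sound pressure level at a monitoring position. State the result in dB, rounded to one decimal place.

First find each source's level at the receiver (point-source: −20·log₁₀(r/r_ref)), then combine on an intensity basis.
hydraulic press: 96 − 20·log₁₀(8.3/2.2) = 96 − 11.53 = 84.47 dB.
compressor: 89 − 20·log₁₀(36.6/4.1) = 89 − 19.01 = 69.99 dB.
air handling unit: 72 − 20·log₁₀(14.3/2.7) = 72 − 14.48 = 57.52 dB.
blower: 79 − 20·log₁₀(17.4/4.5) = 79 − 11.75 = 67.25 dB.
Σ 10^(L/10) = 2.955e+08 → L_total = 10·log₁₀(2.955e+08) = 84.71 dB.

84.7 dB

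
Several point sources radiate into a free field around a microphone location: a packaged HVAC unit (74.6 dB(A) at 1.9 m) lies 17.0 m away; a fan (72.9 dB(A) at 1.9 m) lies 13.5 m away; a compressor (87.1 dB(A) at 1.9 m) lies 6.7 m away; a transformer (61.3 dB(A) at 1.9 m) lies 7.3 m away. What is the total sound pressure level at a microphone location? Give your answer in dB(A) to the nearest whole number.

Propagate each source to the receiver with L = L_ref − 20·log₁₀(r/r_ref), then add intensities.
packaged HVAC unit: 74.6 − 20·log₁₀(17.0/1.9) = 74.6 − 19.03 = 55.57 dB(A).
fan: 72.9 − 20·log₁₀(13.5/1.9) = 72.9 − 17.03 = 55.87 dB(A).
compressor: 87.1 − 20·log₁₀(6.7/1.9) = 87.1 − 10.95 = 76.15 dB(A).
transformer: 61.3 − 20·log₁₀(7.3/1.9) = 61.3 − 11.69 = 49.61 dB(A).
Σ 10^(L/10) = 4.208e+07 → L_total = 10·log₁₀(4.208e+07) = 76.24 dB(A).

76 dB(A)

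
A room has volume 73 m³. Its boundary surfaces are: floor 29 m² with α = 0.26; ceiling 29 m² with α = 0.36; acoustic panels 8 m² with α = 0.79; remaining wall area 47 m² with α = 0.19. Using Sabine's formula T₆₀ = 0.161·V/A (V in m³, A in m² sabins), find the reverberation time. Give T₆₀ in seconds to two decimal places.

0.35 s

Summing Sᵢαᵢ: 29·0.26 + 29·0.36 + 8·0.79 + 47·0.19 = 33.23 m².
T₆₀ = 0.161·V/A = 0.161·73/33.23 = 0.354 s.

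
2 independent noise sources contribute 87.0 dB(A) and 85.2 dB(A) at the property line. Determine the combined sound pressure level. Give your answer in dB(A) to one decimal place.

Incoherent sources combine by intensity addition: L_total = 10·log₁₀(Σ 10^(L_i/10)).
Σ 10^(L/10) = 10^(87.0/10) + 10^(85.2/10) = 8.323e+08.
L_total = 10·log₁₀(8.323e+08) = 89.20 dB(A).

89.2 dB(A)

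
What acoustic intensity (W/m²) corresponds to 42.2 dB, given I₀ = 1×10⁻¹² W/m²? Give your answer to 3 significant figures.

1.66e-08 W/m²

I/I₀ = 10^(42.2/10) = 1.66e+04, so I = 1.66e+04 × 10⁻¹² W/m².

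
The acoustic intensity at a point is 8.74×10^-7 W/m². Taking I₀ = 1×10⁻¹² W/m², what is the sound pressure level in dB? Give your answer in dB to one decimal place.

59.4 dB

Dividing by I₀ shifts the exponent by 12: I/I₀ = 8.74×10^5.
L = 10·(0.9415 + 5) = 59.42 dB.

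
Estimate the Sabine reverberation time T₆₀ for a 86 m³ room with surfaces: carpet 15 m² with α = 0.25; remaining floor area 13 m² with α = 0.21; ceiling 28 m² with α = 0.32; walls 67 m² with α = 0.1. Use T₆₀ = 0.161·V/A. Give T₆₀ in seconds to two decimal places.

0.63 s

A = Σ Sᵢαᵢ = 15·0.25 + 13·0.21 + 28·0.32 + 67·0.1 = 22.14 m².
T₆₀ = 0.161·V/A = 0.161·86/22.14 = 0.625 s.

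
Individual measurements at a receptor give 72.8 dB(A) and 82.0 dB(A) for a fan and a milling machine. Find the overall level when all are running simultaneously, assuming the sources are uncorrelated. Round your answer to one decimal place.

Incoherent sources combine by intensity addition: L_total = 10·log₁₀(Σ 10^(L_i/10)).
Σ 10^(L/10) = 10^(72.8/10) + 10^(82.0/10) = 1.775e+08.
L_total = 10·log₁₀(1.775e+08) = 82.49 dB(A).

82.5 dB(A)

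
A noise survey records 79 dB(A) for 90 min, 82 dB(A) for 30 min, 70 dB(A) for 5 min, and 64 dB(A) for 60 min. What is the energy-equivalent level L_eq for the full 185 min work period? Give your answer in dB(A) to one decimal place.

L_eq = 10·log₁₀[(1/T)·Σ tᵢ·10^(Lᵢ/10)] with T = 185 min.
Σ tᵢ·10^(Lᵢ/10) = 90·10^(79/10) + 30·10^(82/10) + 5·10^(70/10) + 60·10^(64/10) = 1.210e+10.
L_eq = 10·log₁₀(1.210e+10/185) = 78.16 dB(A).

78.2 dB(A)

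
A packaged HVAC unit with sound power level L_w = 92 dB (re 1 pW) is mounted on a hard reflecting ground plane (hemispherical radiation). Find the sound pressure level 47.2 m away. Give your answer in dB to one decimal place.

The power spreads over a hemisphere of area 2π·r², so L_p = L_w − 10·log₁₀(2π·r²).
2π·r² = 1.4e+04 m², 10·log₁₀ of that is 41.461 dB.
L_p = 92 − 41.461 = 50.54 dB.

50.5 dB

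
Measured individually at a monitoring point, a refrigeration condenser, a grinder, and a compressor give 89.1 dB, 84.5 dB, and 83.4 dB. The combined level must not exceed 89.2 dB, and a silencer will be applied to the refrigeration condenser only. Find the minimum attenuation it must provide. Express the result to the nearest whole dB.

Everything except the refrigeration condenser sums to 10^(84.5/10) + 10^(83.4/10) = 5.006e+08 in linear terms, 87.00 dB.
To meet 89.2 dB overall, the treated refrigeration condenser may contribute at most 10^(89.2/10) − 5.006e+08 = 3.311e+08, i.e. 85.20 dB.
So the refrigeration condenser must be reduced from 89.1 to 85.20 dB: IL = 3.90 dB.

4 dB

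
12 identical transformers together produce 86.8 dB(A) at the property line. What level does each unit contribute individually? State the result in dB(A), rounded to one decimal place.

12 equal contributions raise the level by 10·log₁₀ 12 = 10.792 dB, so each unit alone gives 86.8 − 10.792.

76.0 dB(A)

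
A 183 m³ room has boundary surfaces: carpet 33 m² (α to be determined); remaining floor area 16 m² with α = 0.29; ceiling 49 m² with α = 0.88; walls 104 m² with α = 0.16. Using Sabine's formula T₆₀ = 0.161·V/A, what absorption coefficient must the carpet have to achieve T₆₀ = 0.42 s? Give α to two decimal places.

Required total absorption A = 0.161·183/0.42 = 70.15 m².
Absorption from the other surfaces = 16·0.29 + 49·0.88 + 104·0.16 = 64.40 m², so the carpet must supply 5.75 m² over 33 m².
α = 5.75/33 = 0.174.

0.17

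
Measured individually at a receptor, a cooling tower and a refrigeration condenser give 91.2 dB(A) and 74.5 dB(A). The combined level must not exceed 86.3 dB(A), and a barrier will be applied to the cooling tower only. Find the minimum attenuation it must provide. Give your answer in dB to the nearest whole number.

The untreated sources together contribute 10^(74.5/10) = 2.818e+07, i.e. 74.50 dB(A).
The limit corresponds to 10^(86.3/10) = 4.266e+08; subtracting the fixed part leaves 3.984e+08 for the cooling tower, i.e. 86.00 dB(A).
Required insertion loss = 91.2 − 86.00 = 5.20 dB.

5 dB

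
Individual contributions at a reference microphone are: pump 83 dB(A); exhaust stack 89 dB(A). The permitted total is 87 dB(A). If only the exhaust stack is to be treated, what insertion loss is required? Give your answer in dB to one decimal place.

4.2 dB

The untreated sources together contribute 10^(83/10) = 1.995e+08, i.e. 83.00 dB(A).
To meet 87 dB(A) overall, the treated exhaust stack may contribute at most 10^(87/10) − 1.995e+08 = 3.017e+08, i.e. 84.80 dB(A).
So the exhaust stack must be reduced from 89 to 84.80 dB(A): IL = 4.20 dB.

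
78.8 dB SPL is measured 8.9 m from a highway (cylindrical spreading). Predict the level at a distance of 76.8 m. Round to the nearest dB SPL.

For a line source, L₂ = L₁ − 10·log₁₀(r₂/r₁).
L₂ = 78.8 − 10·log₁₀(76.8/8.9) = 78.8 − 9.360 = 69.44 dB SPL.

69 dB SPL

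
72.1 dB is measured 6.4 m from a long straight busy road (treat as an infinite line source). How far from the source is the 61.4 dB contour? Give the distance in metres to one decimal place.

For a line source L₁ − L₂ = 10·log₁₀(r₂/r₁), so r₂ = r₁·10^((L₁−L₂)/10).
r₂ = 6.4·10^((72.1−61.4)/10) = 6.4·10^(10.7/10) = 75.19 m.

75.2 m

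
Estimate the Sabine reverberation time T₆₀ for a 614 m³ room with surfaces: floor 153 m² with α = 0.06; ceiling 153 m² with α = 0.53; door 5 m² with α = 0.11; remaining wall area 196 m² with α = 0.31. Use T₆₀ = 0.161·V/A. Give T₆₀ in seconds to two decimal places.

Summing Sᵢαᵢ: 153·0.06 + 153·0.53 + 5·0.11 + 196·0.31 = 151.58 m².
T₆₀ = 0.161·V/A = 0.161·614/151.58 = 0.652 s.

0.65 s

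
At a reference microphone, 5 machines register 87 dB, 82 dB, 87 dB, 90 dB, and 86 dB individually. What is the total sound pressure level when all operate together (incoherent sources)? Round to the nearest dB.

For uncorrelated sources the intensities add, so convert each level to linear form, sum, and take 10·log₁₀ of the total.
Σ 10^(L/10) = 10^(87/10) + 10^(82/10) + 10^(87/10) + 10^(90/10) + 10^(86/10) = 2.559e+09.
L_total = 10·log₁₀(2.559e+09) = 94.08 dB.

94 dB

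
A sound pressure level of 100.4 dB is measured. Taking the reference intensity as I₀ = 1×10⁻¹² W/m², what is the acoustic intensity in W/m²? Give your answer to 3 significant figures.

L = 10·log₁₀(I/I₀) ⇒ I = I₀·10^(L/10) = 10⁻¹² × 10^10.04.

0.0110 W/m²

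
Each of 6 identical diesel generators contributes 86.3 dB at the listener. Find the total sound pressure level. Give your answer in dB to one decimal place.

With 6 equal, uncorrelated contributions the intensity is 6× that of one unit, giving a rise of 10·log₁₀ 6.
L_total = 86.3 + 10·log₁₀(6) = 86.3 + 7.782 = 94.08 dB.

94.1 dB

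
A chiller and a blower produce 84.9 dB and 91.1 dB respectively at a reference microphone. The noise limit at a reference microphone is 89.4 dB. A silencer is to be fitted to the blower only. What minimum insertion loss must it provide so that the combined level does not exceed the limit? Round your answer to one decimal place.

The untreated sources together contribute 10^(84.9/10) = 3.090e+08, i.e. 84.90 dB.
The limit corresponds to 10^(89.4/10) = 8.710e+08; subtracting the fixed part leaves 5.619e+08 for the blower, i.e. 87.50 dB.
Required insertion loss = 91.1 − 87.50 = 3.60 dB.

3.6 dB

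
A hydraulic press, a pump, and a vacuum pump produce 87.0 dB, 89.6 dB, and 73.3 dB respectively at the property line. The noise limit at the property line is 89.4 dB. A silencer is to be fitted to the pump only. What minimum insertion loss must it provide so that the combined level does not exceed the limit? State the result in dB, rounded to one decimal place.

4.2 dB

The untreated sources together contribute 10^(87.0/10) + 10^(73.3/10) = 5.226e+08, i.e. 87.18 dB.
The limit corresponds to 10^(89.4/10) = 8.710e+08; subtracting the fixed part leaves 3.484e+08 for the pump, i.e. 85.42 dB.
So the pump must be reduced from 89.6 to 85.42 dB: IL = 4.18 dB.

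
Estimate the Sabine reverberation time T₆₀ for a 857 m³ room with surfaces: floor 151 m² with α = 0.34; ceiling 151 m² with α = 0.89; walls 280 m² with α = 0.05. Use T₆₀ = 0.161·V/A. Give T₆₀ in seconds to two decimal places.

0.69 s

Total absorption A = 151·0.34 + 151·0.89 + 280·0.05 = 199.73 m² sabins.
T₆₀ = 0.161 × 857 / 199.73 = 0.691 s.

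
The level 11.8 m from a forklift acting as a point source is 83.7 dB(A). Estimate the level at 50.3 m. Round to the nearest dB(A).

Spherical spreading from a point source gives a 20·log₁₀(r₂/r₁) drop.
L₂ = 83.7 − 20·log₁₀(50.3/11.8) = 83.7 − 12.594 = 71.11 dB(A).

71 dB(A)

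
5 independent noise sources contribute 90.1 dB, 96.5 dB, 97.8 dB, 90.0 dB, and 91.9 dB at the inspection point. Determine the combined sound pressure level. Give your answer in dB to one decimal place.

For uncorrelated sources the intensities add, so convert each level to linear form, sum, and take 10·log₁₀ of the total.
Σ 10^(L/10) = 10^(90.1/10) + 10^(96.5/10) + 10^(97.8/10) + 10^(90.0/10) + 10^(91.9/10) = 1.406e+10.
L_total = 10·log₁₀(1.406e+10) = 101.48 dB.

101.5 dB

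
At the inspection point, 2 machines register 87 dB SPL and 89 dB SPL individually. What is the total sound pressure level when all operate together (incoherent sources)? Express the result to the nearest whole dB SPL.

Incoherent sources combine by intensity addition: L_total = 10·log₁₀(Σ 10^(L_i/10)).
Σ 10^(L/10) = 10^(87/10) + 10^(89/10) = 1.296e+09.
L_total = 10·log₁₀(1.296e+09) = 91.12 dB SPL.

91 dB SPL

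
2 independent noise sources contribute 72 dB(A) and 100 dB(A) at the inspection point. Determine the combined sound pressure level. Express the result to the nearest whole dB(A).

100 dB(A)

Incoherent sources combine by intensity addition: L_total = 10·log₁₀(Σ 10^(L_i/10)).
Σ 10^(L/10) = 10^(72/10) + 10^(100/10) = 1.002e+10.
L_total = 10·log₁₀(1.002e+10) = 100.01 dB(A).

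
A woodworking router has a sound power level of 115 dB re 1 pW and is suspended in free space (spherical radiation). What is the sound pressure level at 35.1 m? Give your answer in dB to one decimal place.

73.1 dB

Free-field spherical radiation: L_p = L_w − 10·log₁₀(4π·r²), r = 35.1 m.
4π·r² = 1.548e+04 m², 10·log₁₀ of that is 41.898 dB.
L_p = 115 − 41.898 = 73.10 dB.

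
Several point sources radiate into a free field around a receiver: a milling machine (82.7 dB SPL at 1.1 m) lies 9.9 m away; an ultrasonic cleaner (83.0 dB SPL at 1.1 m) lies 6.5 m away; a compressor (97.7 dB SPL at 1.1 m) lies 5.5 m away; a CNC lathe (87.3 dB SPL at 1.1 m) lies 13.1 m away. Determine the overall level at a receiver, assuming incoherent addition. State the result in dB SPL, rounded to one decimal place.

First find each source's level at the receiver (point-source: −20·log₁₀(r/r_ref)), then combine on an intensity basis.
milling machine: 82.7 − 20·log₁₀(9.9/1.1) = 82.7 − 19.08 = 63.62 dB SPL.
ultrasonic cleaner: 83.0 − 20·log₁₀(6.5/1.1) = 83.0 − 15.43 = 67.57 dB SPL.
compressor: 97.7 − 20·log₁₀(5.5/1.1) = 97.7 − 13.98 = 83.72 dB SPL.
CNC lathe: 87.3 − 20·log₁₀(13.1/1.1) = 87.3 − 21.52 = 65.78 dB SPL.
Σ 10^(L/10) = 2.473e+08 → L_total = 10·log₁₀(2.473e+08) = 83.93 dB SPL.

83.9 dB SPL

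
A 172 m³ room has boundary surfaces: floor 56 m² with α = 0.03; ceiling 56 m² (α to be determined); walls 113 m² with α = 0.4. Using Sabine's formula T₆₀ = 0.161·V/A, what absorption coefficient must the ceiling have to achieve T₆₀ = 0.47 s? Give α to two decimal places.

A = 0.161·V/T₆₀ = 0.161·172/0.47 = 58.92 m² sabins.
Absorption from the other surfaces = 56·0.03 + 113·0.4 = 46.88 m², so the ceiling must supply 12.04 m² over 56 m².
α = 12.04/56 = 0.215.

0.21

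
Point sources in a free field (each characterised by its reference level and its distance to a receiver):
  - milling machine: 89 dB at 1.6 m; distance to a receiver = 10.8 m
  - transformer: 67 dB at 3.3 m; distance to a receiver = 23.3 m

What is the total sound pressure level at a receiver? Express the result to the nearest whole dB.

First find each source's level at the receiver (point-source: −20·log₁₀(r/r_ref)), then combine on an intensity basis.
milling machine: 89 − 20·log₁₀(10.8/1.6) = 89 − 16.59 = 72.41 dB.
transformer: 67 − 20·log₁₀(23.3/3.3) = 67 − 16.98 = 50.02 dB.
Σ 10^(L/10) = 1.753e+07 → L_total = 10·log₁₀(1.753e+07) = 72.44 dB.

72 dB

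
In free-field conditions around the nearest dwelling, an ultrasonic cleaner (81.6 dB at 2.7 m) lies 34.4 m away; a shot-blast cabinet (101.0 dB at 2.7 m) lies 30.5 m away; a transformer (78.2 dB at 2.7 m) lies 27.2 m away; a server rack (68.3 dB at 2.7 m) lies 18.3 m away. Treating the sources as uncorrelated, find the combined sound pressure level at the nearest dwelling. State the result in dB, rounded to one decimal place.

80.0 dB

First find each source's level at the receiver (point-source: −20·log₁₀(r/r_ref)), then combine on an intensity basis.
ultrasonic cleaner: 81.6 − 20·log₁₀(34.4/2.7) = 81.6 − 22.10 = 59.50 dB.
shot-blast cabinet: 101.0 − 20·log₁₀(30.5/2.7) = 101.0 − 21.06 = 79.94 dB.
transformer: 78.2 − 20·log₁₀(27.2/2.7) = 78.2 − 20.06 = 58.14 dB.
server rack: 68.3 − 20·log₁₀(18.3/2.7) = 68.3 − 16.62 = 51.68 dB.
Σ 10^(L/10) = 1.003e+08 → L_total = 10·log₁₀(1.003e+08) = 80.01 dB.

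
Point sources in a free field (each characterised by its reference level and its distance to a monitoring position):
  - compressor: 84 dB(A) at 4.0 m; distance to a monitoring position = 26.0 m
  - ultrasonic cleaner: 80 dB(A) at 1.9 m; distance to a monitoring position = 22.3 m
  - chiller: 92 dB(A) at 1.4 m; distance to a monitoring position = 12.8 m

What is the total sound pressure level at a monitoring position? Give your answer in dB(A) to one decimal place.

74.1 dB(A)

Apply inverse-square spreading to bring every level to the receiver, then sum 10^(L/10).
compressor: 84 − 20·log₁₀(26.0/4.0) = 84 − 16.26 = 67.74 dB(A).
ultrasonic cleaner: 80 − 20·log₁₀(22.3/1.9) = 80 − 21.39 = 58.61 dB(A).
chiller: 92 − 20·log₁₀(12.8/1.4) = 92 − 19.22 = 72.78 dB(A).
Σ 10^(L/10) = 2.563e+07 → L_total = 10·log₁₀(2.563e+07) = 74.09 dB(A).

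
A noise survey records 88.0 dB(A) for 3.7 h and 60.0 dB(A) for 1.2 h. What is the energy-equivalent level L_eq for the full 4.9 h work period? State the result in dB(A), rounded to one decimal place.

86.8 dB(A)

The energy average is taken in the linear domain: L_eq = 10·log₁₀[(Σ tᵢ·10^(Lᵢ/10))/T], T = 4.9 h.
Σ tᵢ·10^(Lᵢ/10) = 3.7·10^(88.0/10) + 1.2·10^(60.0/10) = 2.336e+09.
L_eq = 10·log₁₀(2.336e+09/4.9) = 86.78 dB(A).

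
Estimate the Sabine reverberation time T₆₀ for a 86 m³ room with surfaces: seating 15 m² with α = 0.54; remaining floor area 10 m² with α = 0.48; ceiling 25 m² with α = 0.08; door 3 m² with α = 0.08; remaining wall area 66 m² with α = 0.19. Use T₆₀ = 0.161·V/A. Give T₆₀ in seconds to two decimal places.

Summing Sᵢαᵢ: 15·0.54 + 10·0.48 + 25·0.08 + 3·0.08 + 66·0.19 = 27.68 m².
T₆₀ = 0.161 × 86 / 27.68 = 0.500 s.

0.50 s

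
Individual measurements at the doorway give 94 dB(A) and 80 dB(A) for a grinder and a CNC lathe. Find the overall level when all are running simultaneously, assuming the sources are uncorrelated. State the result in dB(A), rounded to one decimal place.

For uncorrelated sources the intensities add, so convert each level to linear form, sum, and take 10·log₁₀ of the total.
Σ 10^(L/10) = 10^(94/10) + 10^(80/10) = 2.612e+09.
L_total = 10·log₁₀(2.612e+09) = 94.17 dB(A).

94.2 dB(A)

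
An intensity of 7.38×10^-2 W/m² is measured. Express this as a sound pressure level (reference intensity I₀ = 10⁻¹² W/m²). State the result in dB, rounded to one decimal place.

Dividing by I₀ shifts the exponent by 12: I/I₀ = 7.38×10^10.
L = 10·(0.8681 + 10) = 108.68 dB.

108.7 dB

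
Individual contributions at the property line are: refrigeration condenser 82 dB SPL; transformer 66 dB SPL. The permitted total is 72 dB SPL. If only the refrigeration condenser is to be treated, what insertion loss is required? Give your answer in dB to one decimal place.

11.3 dB

The untreated sources together contribute 10^(66/10) = 3.981e+06, i.e. 66.00 dB SPL.
To meet 72 dB SPL overall, the treated refrigeration condenser may contribute at most 10^(72/10) − 3.981e+06 = 1.187e+07, i.e. 70.74 dB SPL.
Required insertion loss = 82 − 70.74 = 11.26 dB.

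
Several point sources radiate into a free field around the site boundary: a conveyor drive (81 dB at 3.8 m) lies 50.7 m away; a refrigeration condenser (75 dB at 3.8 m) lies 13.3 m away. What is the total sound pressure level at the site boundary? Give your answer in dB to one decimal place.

65.2 dB

First find each source's level at the receiver (point-source: −20·log₁₀(r/r_ref)), then combine on an intensity basis.
conveyor drive: 81 − 20·log₁₀(50.7/3.8) = 81 − 22.50 = 58.50 dB.
refrigeration condenser: 75 − 20·log₁₀(13.3/3.8) = 75 − 10.88 = 64.12 dB.
Σ 10^(L/10) = 3.289e+06 → L_total = 10·log₁₀(3.289e+06) = 65.17 dB.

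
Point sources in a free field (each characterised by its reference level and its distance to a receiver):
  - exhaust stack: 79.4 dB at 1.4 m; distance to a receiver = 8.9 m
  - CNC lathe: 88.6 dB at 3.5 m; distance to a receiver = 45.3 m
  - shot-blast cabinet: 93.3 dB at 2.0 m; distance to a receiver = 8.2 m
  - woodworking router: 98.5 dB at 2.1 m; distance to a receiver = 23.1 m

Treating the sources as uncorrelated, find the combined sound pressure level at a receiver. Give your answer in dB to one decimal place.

Propagate each source to the receiver with L = L_ref − 20·log₁₀(r/r_ref), then add intensities.
exhaust stack: 79.4 − 20·log₁₀(8.9/1.4) = 79.4 − 16.07 = 63.33 dB.
CNC lathe: 88.6 − 20·log₁₀(45.3/3.5) = 88.6 − 22.24 = 66.36 dB.
shot-blast cabinet: 93.3 − 20·log₁₀(8.2/2.0) = 93.3 − 12.26 = 81.04 dB.
woodworking router: 98.5 − 20·log₁₀(23.1/2.1) = 98.5 − 20.83 = 77.67 dB.
Σ 10^(L/10) = 1.922e+08 → L_total = 10·log₁₀(1.922e+08) = 82.84 dB.

82.8 dB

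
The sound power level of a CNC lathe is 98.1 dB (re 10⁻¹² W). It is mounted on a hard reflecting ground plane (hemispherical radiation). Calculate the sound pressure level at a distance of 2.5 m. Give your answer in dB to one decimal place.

82.2 dB

L_p = L_w − 10·log₁₀(2π·r²) with r = 2.5 m.
2π·r² = 39.27 m², 10·log₁₀ of that is 15.941 dB.
L_p = 98.1 − 15.941 = 82.16 dB.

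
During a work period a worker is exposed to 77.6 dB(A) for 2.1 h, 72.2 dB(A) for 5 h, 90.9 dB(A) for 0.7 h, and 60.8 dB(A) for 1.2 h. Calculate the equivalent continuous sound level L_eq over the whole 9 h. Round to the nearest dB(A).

81 dB(A)

The energy average is taken in the linear domain: L_eq = 10·log₁₀[(Σ tᵢ·10^(Lᵢ/10))/T], T = 9 h.
Σ tᵢ·10^(Lᵢ/10) = 2.1·10^(77.6/10) + 5·10^(72.2/10) + 0.7·10^(90.9/10) + 1.2·10^(60.8/10) = 1.066e+09.
L_eq = 10·log₁₀(1.066e+09/9) = 80.74 dB(A).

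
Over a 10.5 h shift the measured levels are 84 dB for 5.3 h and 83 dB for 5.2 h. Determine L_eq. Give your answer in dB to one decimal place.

The energy average is taken in the linear domain: L_eq = 10·log₁₀[(Σ tᵢ·10^(Lᵢ/10))/T], T = 10.5 h.
Σ tᵢ·10^(Lᵢ/10) = 5.3·10^(84/10) + 5.2·10^(83/10) = 2.369e+09.
L_eq = 10·log₁₀(2.369e+09/10.5) = 83.53 dB.

83.5 dB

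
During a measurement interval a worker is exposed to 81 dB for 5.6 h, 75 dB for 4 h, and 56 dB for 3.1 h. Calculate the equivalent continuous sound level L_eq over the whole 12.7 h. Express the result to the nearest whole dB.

78 dB

Weight each interval's intensity by its duration and average over T = 12.7 h:
Σ tᵢ·10^(Lᵢ/10) = 5.6·10^(81/10) + 4·10^(75/10) + 3.1·10^(56/10) = 8.327e+08.
L_eq = 10·log₁₀(8.327e+08/12.7) = 78.17 dB.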